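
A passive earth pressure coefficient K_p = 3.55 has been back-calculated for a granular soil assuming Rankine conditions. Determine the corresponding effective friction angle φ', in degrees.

K_p = (1+sin φ)/(1−sin φ) ⇒ sin φ = (K_p − 1)/(K_p + 1) = 0.5604.
φ = arcsin(0.5604) = 34.09°.

34.1°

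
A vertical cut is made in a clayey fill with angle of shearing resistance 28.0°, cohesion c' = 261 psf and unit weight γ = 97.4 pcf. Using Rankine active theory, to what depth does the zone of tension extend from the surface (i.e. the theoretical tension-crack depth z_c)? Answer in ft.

8.92 ft

K_a = tan²(45° − 28.0°/2) = 0.3610; √K_a = 0.6009.
The active pressure is zero where K_a γ z = 2c√K_a, so z_c = 2c/(γ√K_a) = 2×261/(97.4×0.6009) = 8.919 ft.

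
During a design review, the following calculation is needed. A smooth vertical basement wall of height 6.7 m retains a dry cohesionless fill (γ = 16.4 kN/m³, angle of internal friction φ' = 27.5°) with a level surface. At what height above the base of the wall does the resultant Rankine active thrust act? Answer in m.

K_a = 0.3682.
The pressure distribution is triangular, so the resultant acts at H/3 above the base = 6.7/3 = 2.233 m.

2.23 m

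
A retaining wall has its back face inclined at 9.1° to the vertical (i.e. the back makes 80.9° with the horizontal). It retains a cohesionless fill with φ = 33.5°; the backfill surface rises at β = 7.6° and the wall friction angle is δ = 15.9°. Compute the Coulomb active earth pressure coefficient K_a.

K_a = sin²(α+φ) / [sin²α · sin(α−δ) · (1 + √{sin(φ+δ)sin(φ−β) / (sin(α−δ)sin(α+β))})²].
With α = 80.9°, φ = 33.5°, δ = 15.9°, β = 7.6°: K_a = 0.3643.

0.364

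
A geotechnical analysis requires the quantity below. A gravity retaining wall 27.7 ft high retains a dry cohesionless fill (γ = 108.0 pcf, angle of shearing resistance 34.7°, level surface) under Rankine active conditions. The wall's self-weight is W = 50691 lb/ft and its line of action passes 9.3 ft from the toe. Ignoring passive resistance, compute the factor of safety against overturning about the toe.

4.49

K_a = tan²(45° − 34.7°/2) = 0.2745.
P_a = ½K_aγH² = 0.5×0.2745×108.0×27.7² = 11370 lb/ft, acting at H/3 = 9.233 ft above the base.
Overturning moment M_o = P_a × H/3 = 11370 × 9.233 = 105000.
Resisting moment M_r = W × 9.3 = 50691 × 9.3 = 471400.
FS_overturning = M_r/M_o = 471400/105000 = 4.490.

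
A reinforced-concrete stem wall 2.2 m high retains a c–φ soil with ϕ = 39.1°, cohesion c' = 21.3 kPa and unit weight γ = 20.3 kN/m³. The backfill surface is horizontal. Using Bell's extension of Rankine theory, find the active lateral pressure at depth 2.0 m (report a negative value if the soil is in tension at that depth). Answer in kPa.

K_a = (1 − sin φ)/(1 + sin φ) = 0.2265.
σ_a = K_a γ z − 2c√K_a = 0.2265×20.3×2.0 − 2×21.3×0.4759 = -11.08 kPa.

-11.1 kPa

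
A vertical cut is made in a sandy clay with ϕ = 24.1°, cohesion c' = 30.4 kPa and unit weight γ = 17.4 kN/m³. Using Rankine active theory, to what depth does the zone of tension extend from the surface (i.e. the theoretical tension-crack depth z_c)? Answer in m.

K_a = tan²(45° − 24.1°/2) = 0.4201; √K_a = 0.6482.
The active pressure is zero where K_a γ z = 2c√K_a, so z_c = 2c/(γ√K_a) = 2×30.4/(17.4×0.6482) = 5.391 m.

5.39 m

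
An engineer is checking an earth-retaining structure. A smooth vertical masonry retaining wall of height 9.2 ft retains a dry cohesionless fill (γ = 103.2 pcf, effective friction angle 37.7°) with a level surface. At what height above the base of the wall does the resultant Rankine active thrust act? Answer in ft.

3.07 ft

K_a = 0.2411.
The pressure distribution is triangular, so the resultant acts at H/3 above the base = 9.2/3 = 3.067 ft.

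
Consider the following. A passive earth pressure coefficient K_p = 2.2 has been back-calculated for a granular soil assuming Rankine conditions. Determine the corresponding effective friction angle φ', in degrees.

K_p = (1+sin φ)/(1−sin φ) ⇒ sin φ = (K_p − 1)/(K_p + 1) = 0.3750.
φ = arcsin(0.3750) = 22.02°.

22.0°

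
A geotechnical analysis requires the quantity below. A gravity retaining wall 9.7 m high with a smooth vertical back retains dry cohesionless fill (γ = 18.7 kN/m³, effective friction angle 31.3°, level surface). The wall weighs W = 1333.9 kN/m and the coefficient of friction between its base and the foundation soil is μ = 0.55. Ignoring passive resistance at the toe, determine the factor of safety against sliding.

K_a = tan²(45° − 31.3°/2) = 0.3162.
P_a = ½K_aγH² = 0.5×0.3162×18.7×9.7² = 278.2 kN/m, acting at H/3 = 3.233 m above the base.
FS_sliding = μW / P_a = 0.55×1333.9 / 278.2 = 2.637.

2.64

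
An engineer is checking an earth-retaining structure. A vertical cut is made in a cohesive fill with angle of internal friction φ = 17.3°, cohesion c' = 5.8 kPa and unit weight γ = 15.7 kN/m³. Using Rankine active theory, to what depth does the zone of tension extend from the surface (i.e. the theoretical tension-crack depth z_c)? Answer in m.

1.00 m

K_a = tan²(45° − 17.3°/2) = 0.5416; √K_a = 0.7359.
The active pressure is zero where K_a γ z = 2c√K_a, so z_c = 2c/(γ√K_a) = 2×5.8/(15.7×0.7359) = 1.004 m.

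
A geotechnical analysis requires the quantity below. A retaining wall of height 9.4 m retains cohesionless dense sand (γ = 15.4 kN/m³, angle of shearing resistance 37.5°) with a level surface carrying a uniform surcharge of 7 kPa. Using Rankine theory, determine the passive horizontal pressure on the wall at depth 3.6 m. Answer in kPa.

257 kPa

K_p = (1 + sin φ)/(1 − sin φ) = 4.112.
σ_v = γz + q = 15.4 × 3.6 + 7 = 62.44 kPa.
σ_h = K_p σ_v = 4.112 × 62.44 = 256.8 kPa.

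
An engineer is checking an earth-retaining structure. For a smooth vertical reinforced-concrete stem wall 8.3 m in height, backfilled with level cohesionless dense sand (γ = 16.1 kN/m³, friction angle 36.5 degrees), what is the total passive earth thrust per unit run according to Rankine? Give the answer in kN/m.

K_p = tan²(45° + φ/2) = 3.936.
P_p = ½ K_p γ H² = 0.5 × 3.936 × 16.1 × 8.3² = 2183 kN/m.

2180 kN/m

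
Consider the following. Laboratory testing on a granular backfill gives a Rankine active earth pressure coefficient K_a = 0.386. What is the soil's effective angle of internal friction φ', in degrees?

26.3°

K_a = tan²(45° − φ/2) ⇒ 45° − φ/2 = arctan(√0.386) = 31.85°.
φ = 2(45° − 31.85°) = 26.30°.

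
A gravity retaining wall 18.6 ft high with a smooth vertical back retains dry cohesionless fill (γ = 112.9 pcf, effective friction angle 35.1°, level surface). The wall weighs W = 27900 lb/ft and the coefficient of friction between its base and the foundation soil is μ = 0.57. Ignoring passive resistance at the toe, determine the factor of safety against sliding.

3.02

K_a = tan²(45° − 35.1°/2) = 0.2698.
P_a = ½K_aγH² = 0.5×0.2698×112.9×18.6² = 5270 lb/ft, acting at H/3 = 6.200 ft above the base.
FS_sliding = μW / P_a = 0.57×27900 / 5270 = 3.018.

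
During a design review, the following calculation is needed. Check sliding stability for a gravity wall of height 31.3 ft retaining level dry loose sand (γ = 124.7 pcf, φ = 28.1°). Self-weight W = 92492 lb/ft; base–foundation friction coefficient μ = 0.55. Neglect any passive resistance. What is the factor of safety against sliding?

K_a = tan²(45° − 28.1°/2) = 0.3596.
P_a = ½K_aγH² = 0.5×0.3596×124.7×31.3² = 21970 lb/ft, acting at H/3 = 10.43 ft above the base.
FS_sliding = μW / P_a = 0.55×92492 / 21970 = 2.316.

2.32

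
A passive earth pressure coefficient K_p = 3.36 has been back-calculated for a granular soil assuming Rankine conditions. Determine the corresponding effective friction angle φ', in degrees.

32.8°

K_p = (1+sin φ)/(1−sin φ) ⇒ sin φ = (K_p − 1)/(K_p + 1) = 0.5413.
φ = arcsin(0.5413) = 32.77°.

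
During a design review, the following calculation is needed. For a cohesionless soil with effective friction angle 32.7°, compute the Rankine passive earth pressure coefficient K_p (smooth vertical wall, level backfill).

3.35

K_p = (1 + sin φ)/(1 − sin φ) = tan²(45° + 32.7°/2) = 3.350.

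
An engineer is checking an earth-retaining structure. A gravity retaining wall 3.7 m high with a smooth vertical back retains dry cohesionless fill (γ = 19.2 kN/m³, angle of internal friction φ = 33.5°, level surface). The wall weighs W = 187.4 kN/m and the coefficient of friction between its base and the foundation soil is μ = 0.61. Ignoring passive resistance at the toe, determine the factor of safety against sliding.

3.01

K_a = tan²(45° − 33.5°/2) = 0.2887.
P_a = ½K_aγH² = 0.5×0.2887×19.2×3.7² = 37.94 kN/m, acting at H/3 = 1.233 m above the base.
FS_sliding = μW / P_a = 0.61×187.4 / 37.94 = 3.013.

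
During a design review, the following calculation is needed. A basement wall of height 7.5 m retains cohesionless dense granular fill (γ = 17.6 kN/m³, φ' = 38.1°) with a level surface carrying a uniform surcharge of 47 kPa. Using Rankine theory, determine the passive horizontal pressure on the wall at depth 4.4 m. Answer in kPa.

K_p = (1 + sin φ)/(1 − sin φ) = 4.222.
σ_v = γz + q = 17.6 × 4.4 + 47 = 124.4 kPa.
σ_h = K_p σ_v = 4.222 × 124.4 = 525.4 kPa.

525 kPa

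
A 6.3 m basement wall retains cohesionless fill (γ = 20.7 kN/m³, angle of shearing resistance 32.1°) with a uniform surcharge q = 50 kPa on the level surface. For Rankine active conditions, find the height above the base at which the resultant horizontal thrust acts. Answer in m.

K_a = 0.3060.
Triangular part P₁ = ½K_aγH² = 125.7 at H/3 = 2.100 m; rectangular part P₂ = K_a q H = 96.39 at H/2 = 3.150 m.
ȳ = (P₁·2.100 + P₂·3.150)/(P₁+P₂) = 2.556 m.

2.56 m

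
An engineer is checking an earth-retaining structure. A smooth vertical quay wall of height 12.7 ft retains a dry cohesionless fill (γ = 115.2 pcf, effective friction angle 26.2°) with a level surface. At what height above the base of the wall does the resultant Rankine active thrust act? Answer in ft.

4.23 ft

K_a = 0.3874.
The pressure distribution is triangular, so the resultant acts at H/3 above the base = 12.7/3 = 4.233 ft.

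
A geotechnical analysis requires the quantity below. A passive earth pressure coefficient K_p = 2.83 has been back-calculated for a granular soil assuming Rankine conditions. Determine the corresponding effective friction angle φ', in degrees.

28.5°

K_p = (1+sin φ)/(1−sin φ) ⇒ sin φ = (K_p − 1)/(K_p + 1) = 0.4778.
φ = arcsin(0.4778) = 28.54°.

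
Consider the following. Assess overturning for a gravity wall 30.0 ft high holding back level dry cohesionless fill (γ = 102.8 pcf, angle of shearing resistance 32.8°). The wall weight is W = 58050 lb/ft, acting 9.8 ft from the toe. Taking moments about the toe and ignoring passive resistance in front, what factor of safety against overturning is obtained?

4.14

K_a = tan²(45° − 32.8°/2) = 0.2973.
P_a = ½K_aγH² = 0.5×0.2973×102.8×30.0² = 13750 lb/ft, acting at H/3 = 10.00 ft above the base.
Overturning moment M_o = P_a × H/3 = 13750 × 10.00 = 137500.
Resisting moment M_r = W × 9.8 = 58050 × 9.8 = 568900.
FS_overturning = M_r/M_o = 568900/137500 = 4.137.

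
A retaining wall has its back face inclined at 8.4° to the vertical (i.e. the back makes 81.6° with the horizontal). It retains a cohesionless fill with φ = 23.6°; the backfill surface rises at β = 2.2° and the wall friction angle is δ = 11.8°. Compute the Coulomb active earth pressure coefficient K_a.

K_a = sin²(α+φ) / [sin²α · sin(α−δ) · (1 + √{sin(φ+δ)sin(φ−β) / (sin(α−δ)sin(α+β))})²].
With α = 81.6°, φ = 23.6°, δ = 11.8°, β = 2.2°: K_a = 0.4654.

0.465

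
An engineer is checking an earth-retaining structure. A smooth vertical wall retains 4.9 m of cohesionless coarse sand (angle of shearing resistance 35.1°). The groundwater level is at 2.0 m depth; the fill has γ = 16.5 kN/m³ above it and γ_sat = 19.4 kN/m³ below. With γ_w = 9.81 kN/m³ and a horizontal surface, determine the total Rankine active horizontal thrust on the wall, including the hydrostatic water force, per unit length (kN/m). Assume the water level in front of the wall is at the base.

K_a = tan²(45° − φ/2) = 0.2698.
γ' = 19.4 − 9.81 = 9.590 kN/m³. Depth below WT = 2.9 m.
σ'_h at WT = K_a γ d_w = 8.905 kPa; at base = 8.905 + K_a γ' × 2.9 = 16.41 kPa.
P₁ (0–2.0 m) = ½×8.905×2.0 = 8.905. P₂ (2.0–4.9 m) = ½(8.905+16.41)×2.9 = 36.70.
P_w = ½ γ_w h₂² = 0.5×9.81×2.9² = 41.25. Total = 8.905+36.70+41.25 = 86.86 kN/m.

86.9 kN/m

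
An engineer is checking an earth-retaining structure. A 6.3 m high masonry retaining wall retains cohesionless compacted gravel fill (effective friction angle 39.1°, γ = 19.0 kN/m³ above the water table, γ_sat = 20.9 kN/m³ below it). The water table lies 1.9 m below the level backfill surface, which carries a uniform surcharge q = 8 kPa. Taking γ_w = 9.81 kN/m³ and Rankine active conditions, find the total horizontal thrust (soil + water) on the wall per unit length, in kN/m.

K_a = tan²(45° − φ/2) = 0.2265.
γ' = 20.9 − 9.81 = 11.09 kN/m³. h₂ = H − d_w = 4.4 m.
σ'_h: at surface K_a·q = 1.812; at WT K_a(q+γd_w) = 9.988; at base K_a(q+γd_w+γ'h₂) = 21.04 kPa.
P₁ = ½(1.812+9.988)×1.9 = 11.21; P₂ = ½(9.988+21.04)×4.4 = 68.26; P_w = ½γ_w h₂² = 94.96.
Total = 11.21+68.26+94.96 = 174.4 kN/m.

174 kN/m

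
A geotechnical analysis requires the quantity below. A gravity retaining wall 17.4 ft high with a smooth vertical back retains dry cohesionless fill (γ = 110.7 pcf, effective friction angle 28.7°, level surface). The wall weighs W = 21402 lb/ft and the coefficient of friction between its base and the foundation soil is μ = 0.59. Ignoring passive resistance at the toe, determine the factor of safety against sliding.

2.15

K_a = tan²(45° − 28.7°/2) = 0.3511.
P_a = ½K_aγH² = 0.5×0.3511×110.7×17.4² = 5884 lb/ft, acting at H/3 = 5.800 ft above the base.
FS_sliding = μW / P_a = 0.59×21402 / 5884 = 2.146.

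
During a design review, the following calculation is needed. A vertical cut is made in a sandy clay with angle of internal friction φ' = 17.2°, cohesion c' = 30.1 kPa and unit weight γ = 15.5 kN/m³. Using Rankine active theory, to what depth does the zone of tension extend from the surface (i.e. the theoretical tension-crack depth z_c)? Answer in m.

K_a = tan²(45° − 17.2°/2) = 0.5436; √K_a = 0.7373.
The active pressure is zero where K_a γ z = 2c√K_a, so z_c = 2c/(γ√K_a) = 2×30.1/(15.5×0.7373) = 5.268 m.

5.27 m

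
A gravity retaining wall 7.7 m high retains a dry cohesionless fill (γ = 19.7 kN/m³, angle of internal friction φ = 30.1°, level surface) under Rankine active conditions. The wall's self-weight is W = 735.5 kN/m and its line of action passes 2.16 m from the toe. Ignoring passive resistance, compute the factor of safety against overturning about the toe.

3.19

K_a = tan²(45° − 30.1°/2) = 0.3320.
P_a = ½K_aγH² = 0.5×0.3320×19.7×7.7² = 193.9 kN/m, acting at H/3 = 2.567 m above the base.
Overturning moment M_o = P_a × H/3 = 193.9 × 2.567 = 497.6.
Resisting moment M_r = W × 2.16 = 735.5 × 2.16 = 1589.
FS_overturning = M_r/M_o = 1589/497.6 = 3.192.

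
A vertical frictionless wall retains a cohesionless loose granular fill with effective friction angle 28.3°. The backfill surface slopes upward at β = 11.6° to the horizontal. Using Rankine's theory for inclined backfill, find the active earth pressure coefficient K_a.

0.383

K_a = cos β · (cos β − √(cos²β − cos²φ)) / (cos β + √(cos²β − cos²φ)).
cos β = 0.9796, cos φ = 0.8805, √(cos²β − cos²φ) = 0.4293.
K_a = 0.9796 × (0.9796 − 0.4293)/(0.9796 + 0.4293) = 0.3826.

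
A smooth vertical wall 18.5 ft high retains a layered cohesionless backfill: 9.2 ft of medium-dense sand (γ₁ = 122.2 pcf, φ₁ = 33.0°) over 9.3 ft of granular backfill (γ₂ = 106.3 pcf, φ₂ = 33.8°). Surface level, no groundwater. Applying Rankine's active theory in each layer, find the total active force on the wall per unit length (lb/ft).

K_a1 = tan²(45°−33.0°/2) = 0.2948; K_a2 = tan²(45°−33.8°/2) = 0.2851.
Layer 1: σ at base = K_a1 γ₁ h₁ = 331.4 psf; P₁ = ½×331.4×9.2 = 1525.
Layer 2: σ_v at top = γ₁h₁ = 1124; σ_h top = K_a2×1124 = 320.5; σ_h base = K_a2×(1124+106.3×9.3) = 602.4.
P₂ = ½(320.5+602.4)×9.3 = 4291. Total P_a = 1525+4291 = 5816 lb/ft.

5820 lb/ft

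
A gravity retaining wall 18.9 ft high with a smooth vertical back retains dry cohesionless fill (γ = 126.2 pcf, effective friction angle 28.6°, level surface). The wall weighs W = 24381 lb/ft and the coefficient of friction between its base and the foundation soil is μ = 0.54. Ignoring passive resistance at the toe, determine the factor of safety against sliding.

K_a = tan²(45° − 28.6°/2) = 0.3525.
P_a = ½K_aγH² = 0.5×0.3525×126.2×18.9² = 7946 lb/ft, acting at H/3 = 6.300 ft above the base.
FS_sliding = μW / P_a = 0.54×24381 / 7946 = 1.657.

1.66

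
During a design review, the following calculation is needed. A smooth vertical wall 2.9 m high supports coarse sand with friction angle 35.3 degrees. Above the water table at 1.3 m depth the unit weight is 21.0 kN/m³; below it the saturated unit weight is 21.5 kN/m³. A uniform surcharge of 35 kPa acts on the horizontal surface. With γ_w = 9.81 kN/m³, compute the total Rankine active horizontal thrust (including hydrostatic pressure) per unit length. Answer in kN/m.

K_a = tan²(45° − φ/2) = 0.2675.
γ' = 21.5 − 9.81 = 11.69 kN/m³. h₂ = H − d_w = 1.6 m.
σ'_h: at surface K_a·q = 9.364; at WT K_a(q+γd_w) = 16.67; at base K_a(q+γd_w+γ'h₂) = 21.67 kPa.
P₁ = ½(9.364+16.67)×1.3 = 16.92; P₂ = ½(16.67+21.67)×1.6 = 30.67; P_w = ½γ_w h₂² = 12.56.
Total = 16.92+30.67+12.56 = 60.15 kN/m.

60.1 kN/m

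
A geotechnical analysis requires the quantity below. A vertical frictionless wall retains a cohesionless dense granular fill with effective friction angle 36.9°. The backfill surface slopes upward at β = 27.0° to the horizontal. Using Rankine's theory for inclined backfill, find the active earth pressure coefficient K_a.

0.346

K_a = cos β · (cos β − √(cos²β − cos²φ)) / (cos β + √(cos²β − cos²φ)).
cos β = 0.8910, cos φ = 0.7997, √(cos²β − cos²φ) = 0.3929.
K_a = 0.8910 × (0.8910 − 0.3929)/(0.8910 + 0.3929) = 0.3456.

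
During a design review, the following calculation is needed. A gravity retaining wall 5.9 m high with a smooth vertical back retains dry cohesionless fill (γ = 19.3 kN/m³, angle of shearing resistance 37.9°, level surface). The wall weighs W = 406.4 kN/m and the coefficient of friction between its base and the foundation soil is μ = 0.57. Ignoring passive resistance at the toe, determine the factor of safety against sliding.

2.89

K_a = tan²(45° − 37.9°/2) = 0.2389.
P_a = ½K_aγH² = 0.5×0.2389×19.3×5.9² = 80.26 kN/m, acting at H/3 = 1.967 m above the base.
FS_sliding = μW / P_a = 0.57×406.4 / 80.26 = 2.886.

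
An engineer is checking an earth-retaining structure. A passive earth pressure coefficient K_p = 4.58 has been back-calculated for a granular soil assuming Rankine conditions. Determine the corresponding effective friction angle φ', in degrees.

K_p = (1+sin φ)/(1−sin φ) ⇒ sin φ = (K_p − 1)/(K_p + 1) = 0.6416.
φ = arcsin(0.6416) = 39.91°.

39.9°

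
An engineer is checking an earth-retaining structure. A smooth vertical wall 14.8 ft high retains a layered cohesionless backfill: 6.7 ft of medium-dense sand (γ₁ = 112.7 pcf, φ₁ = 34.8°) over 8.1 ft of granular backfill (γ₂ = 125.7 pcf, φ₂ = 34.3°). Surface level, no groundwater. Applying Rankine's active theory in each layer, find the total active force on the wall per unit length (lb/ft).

3550 lb/ft

K_a1 = tan²(45°−34.8°/2) = 0.2733; K_a2 = tan²(45°−34.3°/2) = 0.2792.
Layer 1: σ at base = K_a1 γ₁ h₁ = 206.4 psf; P₁ = ½×206.4×6.7 = 691.3.
Layer 2: σ_v at top = γ₁h₁ = 755.1; σ_h top = K_a2×755.1 = 210.8; σ_h base = K_a2×(755.1+125.7×8.1) = 495.0.
P₂ = ½(210.8+495.0)×8.1 = 2859. Total P_a = 691.3+2859 = 3550 lb/ft.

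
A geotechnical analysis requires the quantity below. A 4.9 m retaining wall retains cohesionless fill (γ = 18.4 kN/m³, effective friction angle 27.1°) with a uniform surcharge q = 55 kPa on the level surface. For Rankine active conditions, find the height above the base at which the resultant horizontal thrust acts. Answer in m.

K_a = 0.3741.
Triangular part P₁ = ½K_aγH² = 82.63 at H/3 = 1.633 m; rectangular part P₂ = K_a q H = 100.8 at H/2 = 2.450 m.
ȳ = (P₁·1.633 + P₂·2.450)/(P₁+P₂) = 2.082 m.

2.08 m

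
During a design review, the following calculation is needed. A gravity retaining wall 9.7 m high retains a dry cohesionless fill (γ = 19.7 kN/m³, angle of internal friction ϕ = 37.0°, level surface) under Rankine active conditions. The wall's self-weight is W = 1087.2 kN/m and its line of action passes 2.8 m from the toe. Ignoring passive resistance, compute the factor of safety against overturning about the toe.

4.09

K_a = tan²(45° − 37.0°/2) = 0.2486.
P_a = ½K_aγH² = 0.5×0.2486×19.7×9.7² = 230.4 kN/m, acting at H/3 = 3.233 m above the base.
Overturning moment M_o = P_a × H/3 = 230.4 × 3.233 = 744.9.
Resisting moment M_r = W × 2.8 = 1087.2 × 2.8 = 3044.
FS_overturning = M_r/M_o = 3044/744.9 = 4.087.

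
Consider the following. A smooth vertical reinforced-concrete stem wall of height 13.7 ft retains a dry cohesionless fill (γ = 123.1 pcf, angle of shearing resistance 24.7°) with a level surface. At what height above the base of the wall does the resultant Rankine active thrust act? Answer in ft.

4.57 ft

K_a = 0.4106.
The pressure distribution is triangular, so the resultant acts at H/3 above the base = 13.7/3 = 4.567 ft.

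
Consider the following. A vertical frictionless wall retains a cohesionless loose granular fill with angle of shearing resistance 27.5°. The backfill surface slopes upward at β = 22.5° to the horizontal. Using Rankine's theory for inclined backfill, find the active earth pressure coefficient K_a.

0.520

K_a = cos β · (cos β − √(cos²β − cos²φ)) / (cos β + √(cos²β − cos²φ)).
cos β = 0.9239, cos φ = 0.8870, √(cos²β − cos²φ) = 0.2584.
K_a = 0.9239 × (0.9239 − 0.2584)/(0.9239 + 0.2584) = 0.5200.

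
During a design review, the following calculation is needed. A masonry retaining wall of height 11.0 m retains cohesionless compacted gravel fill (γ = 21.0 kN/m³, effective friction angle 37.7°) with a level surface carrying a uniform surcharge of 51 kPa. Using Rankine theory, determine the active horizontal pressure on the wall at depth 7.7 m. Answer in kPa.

51.3 kPa

K_a = (1 − sin φ)/(1 + sin φ) = 0.2411.
σ_v = γz + q = 21.0 × 7.7 + 51 = 212.7 kPa.
σ_h = K_a σ_v = 0.2411 × 212.7 = 51.27 kPa.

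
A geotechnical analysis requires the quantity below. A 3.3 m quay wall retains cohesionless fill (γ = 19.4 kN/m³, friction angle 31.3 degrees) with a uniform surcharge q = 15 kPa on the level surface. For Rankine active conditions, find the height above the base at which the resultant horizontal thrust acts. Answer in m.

1.28 m

K_a = 0.3162.
Triangular part P₁ = ½K_aγH² = 33.40 at H/3 = 1.100 m; rectangular part P₂ = K_a q H = 15.65 at H/2 = 1.650 m.
ȳ = (P₁·1.100 + P₂·1.650)/(P₁+P₂) = 1.275 m.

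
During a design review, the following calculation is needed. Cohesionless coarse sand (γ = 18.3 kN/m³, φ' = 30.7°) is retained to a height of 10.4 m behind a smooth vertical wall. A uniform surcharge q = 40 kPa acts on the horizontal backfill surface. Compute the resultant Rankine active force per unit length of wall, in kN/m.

K_a = tan²(45° − φ/2) = 0.3240.
Soil triangle: ½ K_a γ H² = 0.5×0.3240×18.3×10.4² = 320.7 kN/m.
Surcharge rectangle: K_a q H = 0.3240×40×10.4 = 134.8 kN/m.
Total = 320.7 + 134.8 = 455.5 kN/m.

455 kN/m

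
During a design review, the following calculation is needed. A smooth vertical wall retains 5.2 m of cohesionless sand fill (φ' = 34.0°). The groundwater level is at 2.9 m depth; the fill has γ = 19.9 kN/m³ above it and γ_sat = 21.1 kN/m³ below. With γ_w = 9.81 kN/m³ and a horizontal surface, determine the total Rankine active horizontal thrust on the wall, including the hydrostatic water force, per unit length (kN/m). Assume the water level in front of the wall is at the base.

95.6 kN/m

K_a = tan²(45° − φ/2) = 0.2827.
γ' = 21.1 − 9.81 = 11.29 kN/m³. Depth below WT = 2.3 m.
σ'_h at WT = K_a γ d_w = 16.32 kPa; at base = 16.32 + K_a γ' × 2.3 = 23.66 kPa.
P₁ (0–2.9 m) = ½×16.32×2.9 = 23.66. P₂ (2.9–5.2 m) = ½(16.32+23.66)×2.3 = 45.97.
P_w = ½ γ_w h₂² = 0.5×9.81×2.3² = 25.95. Total = 23.66+45.97+25.95 = 95.57 kN/m.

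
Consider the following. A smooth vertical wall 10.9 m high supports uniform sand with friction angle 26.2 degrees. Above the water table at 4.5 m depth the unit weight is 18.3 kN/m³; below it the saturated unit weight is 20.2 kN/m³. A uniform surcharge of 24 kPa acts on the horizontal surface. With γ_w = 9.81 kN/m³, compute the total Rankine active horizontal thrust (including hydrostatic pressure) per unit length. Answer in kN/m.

661 kN/m

K_a = tan²(45° − φ/2) = 0.3874.
γ' = 20.2 − 9.81 = 10.39 kN/m³. h₂ = H − d_w = 6.4 m.
σ'_h: at surface K_a·q = 9.299; at WT K_a(q+γd_w) = 41.20; at base K_a(q+γd_w+γ'h₂) = 66.97 kPa.
P₁ = ½(9.299+41.20)×4.5 = 113.6; P₂ = ½(41.20+66.97)×6.4 = 346.1; P_w = ½γ_w h₂² = 200.9.
Total = 113.6+346.1+200.9 = 660.7 kN/m.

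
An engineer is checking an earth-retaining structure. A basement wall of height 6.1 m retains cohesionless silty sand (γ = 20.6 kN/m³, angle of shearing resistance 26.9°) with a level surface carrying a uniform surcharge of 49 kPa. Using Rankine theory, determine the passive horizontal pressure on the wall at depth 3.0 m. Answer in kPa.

K_p = (1 + sin φ)/(1 − sin φ) = 2.653.
σ_v = γz + q = 20.6 × 3.0 + 49 = 110.8 kPa.
σ_h = K_p σ_v = 2.653 × 110.8 = 293.9 kPa.

294 kPa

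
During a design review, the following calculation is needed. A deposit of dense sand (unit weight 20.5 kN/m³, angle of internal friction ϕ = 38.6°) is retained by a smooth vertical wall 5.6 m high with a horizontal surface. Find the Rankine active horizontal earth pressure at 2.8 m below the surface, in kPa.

K_a = (1 − sin φ)/(1 + sin φ) = 0.2316.
σ_h = K_a γ z = 0.2316 × 20.5 × 2.8 = 13.29 kPa.

13.3 kPa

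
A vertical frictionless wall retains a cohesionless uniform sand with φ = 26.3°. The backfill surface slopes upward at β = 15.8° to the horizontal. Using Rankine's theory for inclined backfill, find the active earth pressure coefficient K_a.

K_a = cos β · (cos β − √(cos²β − cos²φ)) / (cos β + √(cos²β − cos²φ)).
cos β = 0.9622, cos φ = 0.8965, √(cos²β − cos²φ) = 0.3495.
K_a = 0.9622 × (0.9622 − 0.3495)/(0.9622 + 0.3495) = 0.4494.

0.449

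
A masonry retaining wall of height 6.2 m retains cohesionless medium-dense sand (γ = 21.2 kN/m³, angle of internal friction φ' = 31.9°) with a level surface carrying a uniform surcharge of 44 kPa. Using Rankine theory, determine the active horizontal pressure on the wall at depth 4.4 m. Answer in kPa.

42.4 kPa

K_a = (1 − sin φ)/(1 + sin φ) = 0.3085.
σ_v = γz + q = 21.2 × 4.4 + 44 = 137.3 kPa.
σ_h = K_a σ_v = 0.3085 × 137.3 = 42.35 kPa.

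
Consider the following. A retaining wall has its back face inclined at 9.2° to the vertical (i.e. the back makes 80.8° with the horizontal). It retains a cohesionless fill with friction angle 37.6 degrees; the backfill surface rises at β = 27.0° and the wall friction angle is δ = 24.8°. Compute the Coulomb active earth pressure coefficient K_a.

0.453

K_a = sin²(α+φ) / [sin²α · sin(α−δ) · (1 + √{sin(φ+δ)sin(φ−β) / (sin(α−δ)sin(α+β))})²].
With α = 80.8°, φ = 37.6°, δ = 24.8°, β = 27.0°: K_a = 0.4528.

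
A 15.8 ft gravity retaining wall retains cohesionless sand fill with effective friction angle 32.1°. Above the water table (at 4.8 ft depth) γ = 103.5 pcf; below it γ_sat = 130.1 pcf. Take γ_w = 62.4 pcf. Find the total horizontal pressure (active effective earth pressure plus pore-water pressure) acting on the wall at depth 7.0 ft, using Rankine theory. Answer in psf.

335 psf

K_a = (1 − sin φ)/(1 + sin φ) = 0.3060.
γ' = 130.1 − 62.4 = 67.70 pcf.
Effective vertical stress at 7.0 ft: σ'_v = 103.5×4.8 + 67.70×2.20 = 645.7 psf.
σ'_h = K_a σ'_v = 0.3060 × 645.7 = 197.6 psf; u = γ_w × 2.20 = 137.3 psf.
Total σ_h = 197.6 + 137.3 = 334.9 psf.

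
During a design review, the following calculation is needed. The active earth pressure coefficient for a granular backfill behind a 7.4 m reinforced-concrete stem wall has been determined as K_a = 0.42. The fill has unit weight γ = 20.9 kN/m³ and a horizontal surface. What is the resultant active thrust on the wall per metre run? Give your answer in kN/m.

P = ½ K_a γ H² = 0.5 × 0.42 × 20.9 × 7.4² = 240.3 kN/m.

240 kN/m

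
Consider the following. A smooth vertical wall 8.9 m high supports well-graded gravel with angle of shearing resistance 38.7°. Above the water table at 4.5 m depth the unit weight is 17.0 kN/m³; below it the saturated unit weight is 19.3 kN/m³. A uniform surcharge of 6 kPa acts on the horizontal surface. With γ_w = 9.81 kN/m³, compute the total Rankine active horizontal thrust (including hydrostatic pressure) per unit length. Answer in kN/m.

246 kN/m

K_a = tan²(45° − φ/2) = 0.2306.
γ' = 19.3 − 9.81 = 9.490 kN/m³. h₂ = H − d_w = 4.4 m.
σ'_h: at surface K_a·q = 1.384; at WT K_a(q+γd_w) = 19.02; at base K_a(q+γd_w+γ'h₂) = 28.65 kPa.
P₁ = ½(1.384+19.02)×4.5 = 45.92; P₂ = ½(19.02+28.65)×4.4 = 104.9; P_w = ½γ_w h₂² = 94.96.
Total = 45.92+104.9+94.96 = 245.8 kN/m.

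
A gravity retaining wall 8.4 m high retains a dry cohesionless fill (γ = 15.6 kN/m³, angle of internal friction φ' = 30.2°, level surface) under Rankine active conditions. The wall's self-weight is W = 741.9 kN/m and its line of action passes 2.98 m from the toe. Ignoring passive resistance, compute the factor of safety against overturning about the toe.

4.34

K_a = tan²(45° − 30.2°/2) = 0.3307.
P_a = ½K_aγH² = 0.5×0.3307×15.6×8.4² = 182.0 kN/m, acting at H/3 = 2.800 m above the base.
Overturning moment M_o = P_a × H/3 = 182.0 × 2.800 = 509.5.
Resisting moment M_r = W × 2.98 = 741.9 × 2.98 = 2211.
FS_overturning = M_r/M_o = 2211/509.5 = 4.339.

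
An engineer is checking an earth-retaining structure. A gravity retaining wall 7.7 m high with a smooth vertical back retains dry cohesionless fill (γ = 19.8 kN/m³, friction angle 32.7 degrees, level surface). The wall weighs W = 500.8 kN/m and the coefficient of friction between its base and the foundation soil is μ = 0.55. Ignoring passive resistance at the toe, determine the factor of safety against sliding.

1.57

K_a = tan²(45° − 32.7°/2) = 0.2985.
P_a = ½K_aγH² = 0.5×0.2985×19.8×7.7² = 175.2 kN/m, acting at H/3 = 2.567 m above the base.
FS_sliding = μW / P_a = 0.55×500.8 / 175.2 = 1.572.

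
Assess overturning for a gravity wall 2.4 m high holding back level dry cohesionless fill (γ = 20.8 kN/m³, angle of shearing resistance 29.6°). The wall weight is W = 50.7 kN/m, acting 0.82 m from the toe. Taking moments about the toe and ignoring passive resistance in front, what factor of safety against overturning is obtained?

K_a = tan²(45° − 29.6°/2) = 0.3387.
P_a = ½K_aγH² = 0.5×0.3387×20.8×2.4² = 20.29 kN/m, acting at H/3 = 0.8000 m above the base.
Overturning moment M_o = P_a × H/3 = 20.29 × 0.8000 = 16.23.
Resisting moment M_r = W × 0.82 = 50.7 × 0.82 = 41.57.
FS_overturning = M_r/M_o = 41.57/16.23 = 2.561.

2.56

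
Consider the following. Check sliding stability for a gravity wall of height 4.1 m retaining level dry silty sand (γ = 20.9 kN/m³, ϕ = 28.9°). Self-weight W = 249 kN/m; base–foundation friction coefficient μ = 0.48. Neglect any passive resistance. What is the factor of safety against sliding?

1.95

K_a = tan²(45° − 28.9°/2) = 0.3484.
P_a = ½K_aγH² = 0.5×0.3484×20.9×4.1² = 61.19 kN/m, acting at H/3 = 1.367 m above the base.
FS_sliding = μW / P_a = 0.48×249 / 61.19 = 1.953.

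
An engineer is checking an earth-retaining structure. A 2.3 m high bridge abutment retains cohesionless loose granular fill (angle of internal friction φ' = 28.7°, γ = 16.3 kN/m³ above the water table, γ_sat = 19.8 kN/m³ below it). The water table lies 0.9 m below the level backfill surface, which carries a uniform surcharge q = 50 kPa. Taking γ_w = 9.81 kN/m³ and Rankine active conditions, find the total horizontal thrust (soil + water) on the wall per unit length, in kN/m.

K_a = tan²(45° − φ/2) = 0.3511.
γ' = 19.8 − 9.81 = 9.990 kN/m³. h₂ = H − d_w = 1.4 m.
σ'_h: at surface K_a·q = 17.56; at WT K_a(q+γd_w) = 22.71; at base K_a(q+γd_w+γ'h₂) = 27.62 kPa.
P₁ = ½(17.56+22.71)×0.9 = 18.12; P₂ = ½(22.71+27.62)×1.4 = 35.23; P_w = ½γ_w h₂² = 9.614.
Total = 18.12+35.23+9.614 = 62.96 kN/m.

63.0 kN/m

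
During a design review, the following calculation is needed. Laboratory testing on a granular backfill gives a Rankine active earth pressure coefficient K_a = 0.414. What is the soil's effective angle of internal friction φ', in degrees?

24.5°

K_a = tan²(45° − φ/2) ⇒ 45° − φ/2 = arctan(√0.414) = 32.76°.
φ = 2(45° − 32.76°) = 24.48°.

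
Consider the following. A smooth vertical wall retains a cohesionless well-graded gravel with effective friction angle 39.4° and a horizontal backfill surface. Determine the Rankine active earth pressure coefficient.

K_a = (1 − sin φ)/(1 + sin φ) = (1 − sin 39.4°)/(1 + sin 39.4°) = 0.2234.

0.223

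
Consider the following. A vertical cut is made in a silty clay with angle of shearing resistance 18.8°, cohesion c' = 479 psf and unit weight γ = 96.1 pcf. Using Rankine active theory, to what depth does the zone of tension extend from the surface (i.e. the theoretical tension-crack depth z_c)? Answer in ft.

13.9 ft

K_a = tan²(45° − 18.8°/2) = 0.5126; √K_a = 0.7159.
The active pressure is zero where K_a γ z = 2c√K_a, so z_c = 2c/(γ√K_a) = 2×479/(96.1×0.7159) = 13.92 ft.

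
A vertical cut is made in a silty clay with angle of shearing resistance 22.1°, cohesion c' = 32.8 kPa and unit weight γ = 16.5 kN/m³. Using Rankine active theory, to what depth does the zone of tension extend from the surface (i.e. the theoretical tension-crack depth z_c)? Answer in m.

K_a = tan²(45° − 22.1°/2) = 0.4533; √K_a = 0.6732.
The active pressure is zero where K_a γ z = 2c√K_a, so z_c = 2c/(γ√K_a) = 2×32.8/(16.5×0.6732) = 5.905 m.

5.91 m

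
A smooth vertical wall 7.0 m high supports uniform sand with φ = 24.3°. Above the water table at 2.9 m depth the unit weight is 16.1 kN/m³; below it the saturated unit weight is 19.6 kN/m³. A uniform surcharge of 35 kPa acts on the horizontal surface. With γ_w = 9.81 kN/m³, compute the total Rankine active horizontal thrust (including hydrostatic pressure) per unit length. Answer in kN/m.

327 kN/m

K_a = tan²(45° − φ/2) = 0.4169.
γ' = 19.6 − 9.81 = 9.790 kN/m³. h₂ = H − d_w = 4.1 m.
σ'_h: at surface K_a·q = 14.59; at WT K_a(q+γd_w) = 34.06; at base K_a(q+γd_w+γ'h₂) = 50.79 kPa.
P₁ = ½(14.59+34.06)×2.9 = 70.54; P₂ = ½(34.06+50.79)×4.1 = 173.9; P_w = ½γ_w h₂² = 82.45.
Total = 70.54+173.9+82.45 = 326.9 kN/m.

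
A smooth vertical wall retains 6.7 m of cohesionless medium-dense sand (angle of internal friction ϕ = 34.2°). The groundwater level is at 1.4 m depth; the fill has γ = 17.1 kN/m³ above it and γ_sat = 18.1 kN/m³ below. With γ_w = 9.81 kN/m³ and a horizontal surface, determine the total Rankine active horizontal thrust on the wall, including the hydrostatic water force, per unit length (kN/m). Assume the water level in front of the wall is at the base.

K_a = tan²(45° − φ/2) = 0.2803.
γ' = 18.1 − 9.81 = 8.290 kN/m³. Depth below WT = 5.3 m.
σ'_h at WT = K_a γ d_w = 6.711 kPa; at base = 6.711 + K_a γ' × 5.3 = 19.03 kPa.
P₁ (0–1.4 m) = ½×6.711×1.4 = 4.698. P₂ (1.4–6.7 m) = ½(6.711+19.03)×5.3 = 68.21.
P_w = ½ γ_w h₂² = 0.5×9.81×5.3² = 137.8. Total = 4.698+68.21+137.8 = 210.7 kN/m.

211 kN/m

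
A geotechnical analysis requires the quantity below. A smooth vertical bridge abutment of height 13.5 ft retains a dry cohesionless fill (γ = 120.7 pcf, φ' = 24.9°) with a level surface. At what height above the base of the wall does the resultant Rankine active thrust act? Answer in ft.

K_a = 0.4074.
The pressure distribution is triangular, so the resultant acts at H/3 above the base = 13.5/3 = 4.500 ft.

4.50 ft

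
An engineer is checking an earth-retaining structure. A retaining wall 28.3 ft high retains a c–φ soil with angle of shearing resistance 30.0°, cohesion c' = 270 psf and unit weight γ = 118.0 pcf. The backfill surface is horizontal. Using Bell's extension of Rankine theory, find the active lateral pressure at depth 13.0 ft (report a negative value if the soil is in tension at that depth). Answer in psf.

200 psf

K_a = (1 − sin φ)/(1 + sin φ) = 0.3333.
σ_a = K_a γ z − 2c√K_a = 0.3333×118.0×13.0 − 2×270×0.5774 = 199.6 psf.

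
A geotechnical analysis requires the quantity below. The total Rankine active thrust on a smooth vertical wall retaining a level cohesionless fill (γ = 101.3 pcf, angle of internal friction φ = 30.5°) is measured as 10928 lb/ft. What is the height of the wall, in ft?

25.7 ft

K_a = 0.3267. P_a = ½ K_a γ H² ⇒ H = √(2P_a/(K_a γ)).
H = √(2×10928/(0.3267×101.3)) = 25.70 ft.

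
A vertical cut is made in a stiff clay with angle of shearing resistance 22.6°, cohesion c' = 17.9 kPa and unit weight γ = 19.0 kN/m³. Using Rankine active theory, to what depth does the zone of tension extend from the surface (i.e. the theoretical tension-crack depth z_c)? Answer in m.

2.83 m

K_a = tan²(45° − 22.6°/2) = 0.4448; √K_a = 0.6669.
The active pressure is zero where K_a γ z = 2c√K_a, so z_c = 2c/(γ√K_a) = 2×17.9/(19.0×0.6669) = 2.825 m.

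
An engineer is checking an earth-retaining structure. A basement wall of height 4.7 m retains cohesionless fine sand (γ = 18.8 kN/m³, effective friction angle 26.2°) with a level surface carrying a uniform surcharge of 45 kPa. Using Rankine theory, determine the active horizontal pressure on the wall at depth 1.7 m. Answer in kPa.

K_a = (1 − sin φ)/(1 + sin φ) = 0.3874.
σ_v = γz + q = 18.8 × 1.7 + 45 = 76.96 kPa.
σ_h = K_a σ_v = 0.3874 × 76.96 = 29.82 kPa.

29.8 kPa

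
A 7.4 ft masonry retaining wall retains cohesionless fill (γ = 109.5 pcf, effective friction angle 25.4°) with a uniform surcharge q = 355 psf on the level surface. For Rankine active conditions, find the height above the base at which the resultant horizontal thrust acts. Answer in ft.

K_a = 0.3996.
Triangular part P₁ = ½K_aγH² = 1198 at H/3 = 2.467 ft; rectangular part P₂ = K_a q H = 1050 at H/2 = 3.700 ft.
ȳ = (P₁·2.467 + P₂·3.700)/(P₁+P₂) = 3.043 ft.

3.04 ft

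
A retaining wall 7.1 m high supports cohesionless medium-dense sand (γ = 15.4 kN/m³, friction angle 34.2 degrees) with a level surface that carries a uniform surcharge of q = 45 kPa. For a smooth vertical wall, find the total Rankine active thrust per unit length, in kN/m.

198 kN/m

K_a = tan²(45° − φ/2) = 0.2803.
Soil triangle: ½ K_a γ H² = 0.5×0.2803×15.4×7.1² = 108.8 kN/m.
Surcharge rectangle: K_a q H = 0.2803×45×7.1 = 89.57 kN/m.
Total = 108.8 + 89.57 = 198.4 kN/m.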